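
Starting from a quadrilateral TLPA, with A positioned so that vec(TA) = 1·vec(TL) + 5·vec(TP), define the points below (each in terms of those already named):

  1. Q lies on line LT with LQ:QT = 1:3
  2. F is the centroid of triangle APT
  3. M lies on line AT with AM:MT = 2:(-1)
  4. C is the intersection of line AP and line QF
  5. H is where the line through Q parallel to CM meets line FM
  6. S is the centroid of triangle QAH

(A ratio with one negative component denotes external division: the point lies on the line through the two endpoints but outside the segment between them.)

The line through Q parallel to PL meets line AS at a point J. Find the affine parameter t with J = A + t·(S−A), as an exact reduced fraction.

Work in coordinates with T = (0, 0), L = (1, 0), P = (0, 1), A = (1, 5).
1. Q lies on line LT with LQ:QT = 1:3 ⇒ Q = (3/4, 0)
2. F is the centroid of triangle APT ⇒ F = (1/3, 2)
3. M lies on line AT with AM:MT = 2:(-1) ⇒ M = (-1, -5)
4. C is the intersection of line AP and line QF ⇒ C = (13/44, 24/11)
5. H is where the line through Q parallel to CM meets line FM ⇒ H = (15, 79)
6. S is the centroid of triangle QAH ⇒ S = (67/12, 28)
through Q parallel to PL: direction (1, -1); meets AS at J = (169/1324, 206/331)
J = A + t·(S−A) with t = -63/331

t = -63/331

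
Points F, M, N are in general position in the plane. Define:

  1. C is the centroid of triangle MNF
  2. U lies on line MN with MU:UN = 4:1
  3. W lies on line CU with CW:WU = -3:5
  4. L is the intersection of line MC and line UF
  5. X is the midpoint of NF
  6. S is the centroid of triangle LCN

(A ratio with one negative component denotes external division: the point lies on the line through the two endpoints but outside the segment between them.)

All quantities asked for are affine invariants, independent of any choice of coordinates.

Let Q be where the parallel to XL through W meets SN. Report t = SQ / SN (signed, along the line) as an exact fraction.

t = -23/10

Assign F = (0, 0), M = (1, 0), N = (0, 1) — the answer is frame-independent, so this choice is without loss of generality.
1. C is the centroid of triangle MNF ⇒ C = (1/3, 1/3)
2. U lies on line MN with MU:UN = 4:1 ⇒ U = (1/5, 4/5)
3. W lies on line CU with CW:WU = -3:5 ⇒ W = (8/15, -11/30)
4. L is the intersection of line MC and line UF ⇒ L = (1/9, 4/9)
5. X is the midpoint of NF ⇒ X = (0, 1/2)
6. S is the centroid of triangle LCN ⇒ S = (4/27, 16/27)
through W parallel to XL: direction (1/9, -1/18); meets SN at Q = (22/45, -31/90)
Q = S + t·(N−S) with t = -23/10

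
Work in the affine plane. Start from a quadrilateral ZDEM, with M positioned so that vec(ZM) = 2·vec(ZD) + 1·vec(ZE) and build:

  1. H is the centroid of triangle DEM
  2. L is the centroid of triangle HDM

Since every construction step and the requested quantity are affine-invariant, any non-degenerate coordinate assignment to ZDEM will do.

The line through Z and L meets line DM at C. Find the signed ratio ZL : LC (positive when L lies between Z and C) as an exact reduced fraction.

Assign Z = (0, 0), D = (1, 0), E = (0, 1), M = (2, 1) — the answer is frame-independent, so this choice is without loss of generality.
1. H is the centroid of triangle DEM ⇒ H = (1, 2/3)
2. L is the centroid of triangle HDM ⇒ L = (4/3, 5/9)
line ZL meets DM at C = (12/7, 5/7)
L = Z + t·(C−Z) with t = 7/9, so ZL:LC = 7/9:2/9

ZL:LC = 7/2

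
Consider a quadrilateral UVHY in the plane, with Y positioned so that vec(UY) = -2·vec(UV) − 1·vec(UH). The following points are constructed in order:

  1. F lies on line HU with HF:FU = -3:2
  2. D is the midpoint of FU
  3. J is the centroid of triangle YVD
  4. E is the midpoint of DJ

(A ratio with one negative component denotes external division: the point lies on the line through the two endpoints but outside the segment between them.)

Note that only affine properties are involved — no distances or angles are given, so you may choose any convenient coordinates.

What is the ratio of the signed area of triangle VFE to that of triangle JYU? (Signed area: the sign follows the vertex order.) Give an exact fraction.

[VFE]:[JYU] = 3/2

Set U = (0, 0), V = (1, 0), H = (0, 1), Y = (-2, -1); any affine frame gives the same invariant.
1. F lies on line HU with HF:FU = -3:2 ⇒ F = (0, -2)
2. D is the midpoint of FU ⇒ D = (0, -1)
3. J is the centroid of triangle YVD ⇒ J = (-1/3, -2/3)
4. E is the midpoint of DJ ⇒ E = (-1/6, -5/6)
2·[VFE] = -3/2, 2·[JYU] = -1
[VFE]:[JYU] = -3/2:-1 = 3/2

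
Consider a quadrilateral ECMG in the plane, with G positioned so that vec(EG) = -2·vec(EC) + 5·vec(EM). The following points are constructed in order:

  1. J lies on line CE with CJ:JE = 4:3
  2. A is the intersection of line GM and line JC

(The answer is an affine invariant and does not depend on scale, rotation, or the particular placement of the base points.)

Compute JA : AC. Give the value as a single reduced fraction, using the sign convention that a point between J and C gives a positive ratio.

JA:AC = 1/7

Assign E = (0, 0), C = (1, 0), M = (0, 1), G = (-2, 5) — the answer is frame-independent, so this choice is without loss of generality.
1. J lies on line CE with CJ:JE = 4:3 ⇒ J = (3/7, 0)
2. A is the intersection of line GM and line JC ⇒ A = (1/2, 0)
A = J + t·(C−J) with t = 1/8, so JA:AC = t:(1−t) = 1/8:7/8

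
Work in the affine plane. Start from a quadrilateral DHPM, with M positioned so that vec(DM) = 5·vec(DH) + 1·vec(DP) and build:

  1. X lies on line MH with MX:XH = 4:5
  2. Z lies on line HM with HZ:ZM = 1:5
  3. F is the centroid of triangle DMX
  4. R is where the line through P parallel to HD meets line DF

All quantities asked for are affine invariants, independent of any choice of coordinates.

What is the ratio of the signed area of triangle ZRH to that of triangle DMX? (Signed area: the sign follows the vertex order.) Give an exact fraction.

Assign D = (0, 0), H = (1, 0), P = (0, 1), M = (5, 1) — the answer is frame-independent, so this choice is without loss of generality.
1. X lies on line MH with MX:XH = 4:5 ⇒ X = (29/9, 5/9)
2. Z lies on line HM with HZ:ZM = 1:5 ⇒ Z = (5/3, 1/6)
3. F is the centroid of triangle DMX ⇒ F = (74/27, 14/27)
4. R is where the line through P parallel to HD meets line DF ⇒ R = (37/7, 1)
2·[ZRH] = -1/21, 2·[DMX] = -4/9
[ZRH]:[DMX] = -1/21:-4/9 = 3/28

[ZRH]:[DMX] = 3/28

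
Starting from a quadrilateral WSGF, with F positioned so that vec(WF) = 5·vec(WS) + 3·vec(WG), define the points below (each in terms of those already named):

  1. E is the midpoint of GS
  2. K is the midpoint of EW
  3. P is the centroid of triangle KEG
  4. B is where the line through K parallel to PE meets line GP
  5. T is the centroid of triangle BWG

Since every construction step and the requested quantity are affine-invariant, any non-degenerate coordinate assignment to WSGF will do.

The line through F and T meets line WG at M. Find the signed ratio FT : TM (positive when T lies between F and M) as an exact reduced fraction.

FT:TM = 29

Assign W = (0, 0), S = (1, 0), G = (0, 1), F = (5, 3) — the answer is frame-independent, so this choice is without loss of generality.
1. E is the midpoint of GS ⇒ E = (1/2, 1/2)
2. K is the midpoint of EW ⇒ K = (1/4, 1/4)
3. P is the centroid of triangle KEG ⇒ P = (1/4, 7/12)
4. B is where the line through K parallel to PE meets line GP ⇒ B = (1/2, 1/6)
5. T is the centroid of triangle BWG ⇒ T = (1/6, 7/18)
line FT meets WG at M = (0, 26/87)
T = F + t·(M−F) with t = 29/30, so FT:TM = 29/30:1/30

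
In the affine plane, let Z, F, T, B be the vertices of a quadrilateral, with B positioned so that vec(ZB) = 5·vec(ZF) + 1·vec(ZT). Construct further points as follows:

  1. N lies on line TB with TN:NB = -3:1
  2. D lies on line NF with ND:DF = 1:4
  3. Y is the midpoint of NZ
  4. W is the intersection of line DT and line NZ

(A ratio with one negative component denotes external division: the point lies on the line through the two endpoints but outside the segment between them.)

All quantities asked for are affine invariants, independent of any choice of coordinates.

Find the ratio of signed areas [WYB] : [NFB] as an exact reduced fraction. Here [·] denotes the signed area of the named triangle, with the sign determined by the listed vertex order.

[WYB]:[NFB] = 47/154

Assign Z = (0, 0), F = (1, 0), T = (0, 1), B = (5, 1) — the answer is frame-independent, so this choice is without loss of generality.
1. N lies on line TB with TN:NB = -3:1 ⇒ N = (15/2, 1)
2. D lies on line NF with ND:DF = 1:4 ⇒ D = (31/5, 4/5)
3. Y is the midpoint of NZ ⇒ Y = (15/4, 1/2)
4. W is the intersection of line DT and line NZ ⇒ W = (465/77, 62/77)
2·[WYB] = -235/308, 2·[NFB] = -5/2
[WYB]:[NFB] = -235/308:-5/2 = 47/154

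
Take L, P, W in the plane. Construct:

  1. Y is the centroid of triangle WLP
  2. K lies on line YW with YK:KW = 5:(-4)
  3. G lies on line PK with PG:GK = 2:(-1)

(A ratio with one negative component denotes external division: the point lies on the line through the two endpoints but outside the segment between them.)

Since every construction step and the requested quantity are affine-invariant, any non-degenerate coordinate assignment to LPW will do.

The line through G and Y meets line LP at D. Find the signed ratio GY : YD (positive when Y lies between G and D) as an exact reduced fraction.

Work in coordinates with L = (0, 0), P = (1, 0), W = (0, 1).
1. Y is the centroid of triangle WLP ⇒ Y = (1/3, 1/3)
2. K lies on line YW with YK:KW = 5:(-4) ⇒ K = (-4/3, 11/3)
3. G lies on line PK with PG:GK = 2:(-1) ⇒ G = (-11/3, 22/3)
line GY meets LP at D = (11/21, 0)
Y = G + t·(D−G) with t = 21/22, so GY:YD = 21/22:1/22

GY:YD = 21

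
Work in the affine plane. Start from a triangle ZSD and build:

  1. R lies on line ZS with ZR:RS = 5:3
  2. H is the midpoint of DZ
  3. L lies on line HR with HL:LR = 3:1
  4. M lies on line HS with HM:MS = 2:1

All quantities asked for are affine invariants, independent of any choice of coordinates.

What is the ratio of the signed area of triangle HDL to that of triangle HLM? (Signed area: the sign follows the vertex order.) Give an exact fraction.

[HDL]:[HLM] = -5/2

Set Z = (0, 0), S = (1, 0), D = (0, 1); any affine frame gives the same invariant.
1. R lies on line ZS with ZR:RS = 5:3 ⇒ R = (5/8, 0)
2. H is the midpoint of DZ ⇒ H = (0, 1/2)
3. L lies on line HR with HL:LR = 3:1 ⇒ L = (15/32, 1/8)
4. M lies on line HS with HM:MS = 2:1 ⇒ M = (2/3, 1/6)
2·[HDL] = -15/64, 2·[HLM] = 3/32
[HDL]:[HLM] = -15/64:3/32 = -5/2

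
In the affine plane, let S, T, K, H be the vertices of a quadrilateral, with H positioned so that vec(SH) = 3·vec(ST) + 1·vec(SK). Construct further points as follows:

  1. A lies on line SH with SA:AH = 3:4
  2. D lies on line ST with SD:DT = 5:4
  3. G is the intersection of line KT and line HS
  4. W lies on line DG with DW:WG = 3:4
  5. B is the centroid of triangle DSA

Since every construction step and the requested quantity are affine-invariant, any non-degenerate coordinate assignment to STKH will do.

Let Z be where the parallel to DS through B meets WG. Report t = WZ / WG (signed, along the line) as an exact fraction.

Assign S = (0, 0), T = (1, 0), K = (0, 1), H = (3, 1) — the answer is frame-independent, so this choice is without loss of generality.
1. A lies on line SH with SA:AH = 3:4 ⇒ A = (9/7, 3/7)
2. D lies on line ST with SD:DT = 5:4 ⇒ D = (5/9, 0)
3. G is the intersection of line KT and line HS ⇒ G = (3/4, 1/4)
4. W lies on line DG with DW:WG = 3:4 ⇒ W = (23/36, 3/28)
5. B is the centroid of triangle DSA ⇒ B = (116/189, 1/7)
through B parallel to DS: direction (-5/9, 0); meets WG at Z = (2/3, 1/7)
Z = W + t·(G−W) with t = 1/4

t = 1/4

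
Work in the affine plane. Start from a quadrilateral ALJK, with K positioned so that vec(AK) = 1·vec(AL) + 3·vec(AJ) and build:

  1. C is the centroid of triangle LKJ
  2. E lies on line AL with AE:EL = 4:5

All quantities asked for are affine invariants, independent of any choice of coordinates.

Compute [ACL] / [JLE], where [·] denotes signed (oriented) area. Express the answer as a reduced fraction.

Choose coordinates A = (0, 0), L = (1, 0), J = (0, 1), K = (1, 3).
1. C is the centroid of triangle LKJ ⇒ C = (2/3, 4/3)
2. E lies on line AL with AE:EL = 4:5 ⇒ E = (4/9, 0)
2·[ACL] = -4/3, 2·[JLE] = -5/9
[ACL]:[JLE] = -4/3:-5/9 = 12/5

[ACL]:[JLE] = 12/5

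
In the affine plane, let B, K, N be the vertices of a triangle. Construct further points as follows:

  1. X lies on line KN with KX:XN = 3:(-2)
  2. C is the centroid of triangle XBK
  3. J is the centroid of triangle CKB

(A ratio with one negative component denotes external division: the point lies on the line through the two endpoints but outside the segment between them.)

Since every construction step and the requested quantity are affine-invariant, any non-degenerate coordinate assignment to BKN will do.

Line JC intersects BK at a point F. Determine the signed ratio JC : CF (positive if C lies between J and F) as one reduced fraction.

Choose coordinates B = (0, 0), K = (1, 0), N = (0, 1).
1. X lies on line KN with KX:XN = 3:(-2) ⇒ X = (-2, 3)
2. C is the centroid of triangle XBK ⇒ C = (-1/3, 1)
3. J is the centroid of triangle CKB ⇒ J = (2/9, 1/3)
line JC meets BK at F = (1/2, 0)
C = J + t·(F−J) with t = -2, so JC:CF = -2:3

JC:CF = -2/3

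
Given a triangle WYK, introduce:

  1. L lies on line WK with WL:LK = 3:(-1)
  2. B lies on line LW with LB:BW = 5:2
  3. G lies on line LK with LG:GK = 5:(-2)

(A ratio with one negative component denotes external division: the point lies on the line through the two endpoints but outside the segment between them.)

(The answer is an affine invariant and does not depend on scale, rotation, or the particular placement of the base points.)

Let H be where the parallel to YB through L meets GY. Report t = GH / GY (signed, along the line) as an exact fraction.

t = -7/2

Set W = (0, 0), Y = (1, 0), K = (0, 1); any affine frame gives the same invariant.
1. L lies on line WK with WL:LK = 3:(-1) ⇒ L = (0, 3/2)
2. B lies on line LW with LB:BW = 5:2 ⇒ B = (0, 3/7)
3. G lies on line LK with LG:GK = 5:(-2) ⇒ G = (0, 2/3)
through L parallel to YB: direction (-1, 3/7); meets GY at H = (-7/2, 3)
H = G + t·(Y−G) with t = -7/2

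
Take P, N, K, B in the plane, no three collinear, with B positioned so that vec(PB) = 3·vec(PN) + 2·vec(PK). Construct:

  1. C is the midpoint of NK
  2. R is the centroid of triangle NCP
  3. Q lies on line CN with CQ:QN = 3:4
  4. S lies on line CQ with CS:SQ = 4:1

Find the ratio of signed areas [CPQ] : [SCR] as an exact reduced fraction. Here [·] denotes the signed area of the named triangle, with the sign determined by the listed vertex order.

[CPQ]:[SCR] = 15/4

Work in coordinates with P = (0, 0), N = (1, 0), K = (0, 1), B = (3, 2).
1. C is the midpoint of NK ⇒ C = (1/2, 1/2)
2. R is the centroid of triangle NCP ⇒ R = (1/2, 1/6)
3. Q lies on line CN with CQ:QN = 3:4 ⇒ Q = (5/7, 2/7)
4. S lies on line CQ with CS:SQ = 4:1 ⇒ S = (47/70, 23/70)
2·[CPQ] = 3/14, 2·[SCR] = 2/35
[CPQ]:[SCR] = 3/14:2/35 = 15/4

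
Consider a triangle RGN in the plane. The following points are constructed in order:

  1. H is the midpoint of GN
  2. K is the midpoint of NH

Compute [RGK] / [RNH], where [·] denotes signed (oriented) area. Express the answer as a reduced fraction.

Assign R = (0, 0), G = (1, 0), N = (0, 1) — the answer is frame-independent, so this choice is without loss of generality.
1. H is the midpoint of GN ⇒ H = (1/2, 1/2)
2. K is the midpoint of NH ⇒ K = (1/4, 3/4)
2·[RGK] = 3/4, 2·[RNH] = -1/2
[RGK]:[RNH] = 3/4:-1/2 = -3/2

[RGK]:[RNH] = -3/2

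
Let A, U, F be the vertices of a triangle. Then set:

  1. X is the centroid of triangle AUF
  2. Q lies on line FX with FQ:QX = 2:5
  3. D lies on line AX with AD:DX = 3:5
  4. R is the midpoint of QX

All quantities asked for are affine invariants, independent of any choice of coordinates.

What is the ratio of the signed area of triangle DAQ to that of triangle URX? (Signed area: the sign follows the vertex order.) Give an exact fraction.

[DAQ]:[URX] = -3/4

Choose coordinates A = (0, 0), U = (1, 0), F = (0, 1).
1. X is the centroid of triangle AUF ⇒ X = (1/3, 1/3)
2. Q lies on line FX with FQ:QX = 2:5 ⇒ Q = (2/21, 17/21)
3. D lies on line AX with AD:DX = 3:5 ⇒ D = (1/8, 1/8)
4. R is the midpoint of QX ⇒ R = (3/14, 4/7)
2·[DAQ] = -5/56, 2·[URX] = 5/42
[DAQ]:[URX] = -5/56:5/42 = -3/4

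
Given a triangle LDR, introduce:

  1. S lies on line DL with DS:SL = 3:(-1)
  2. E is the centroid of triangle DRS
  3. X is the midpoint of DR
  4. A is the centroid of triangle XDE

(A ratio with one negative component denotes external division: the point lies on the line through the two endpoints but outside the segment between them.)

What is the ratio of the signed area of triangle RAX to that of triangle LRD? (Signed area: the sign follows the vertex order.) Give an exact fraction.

Work in coordinates with L = (0, 0), D = (1, 0), R = (0, 1).
1. S lies on line DL with DS:SL = 3:(-1) ⇒ S = (-1/2, 0)
2. E is the centroid of triangle DRS ⇒ E = (1/6, 1/3)
3. X is the midpoint of DR ⇒ X = (1/2, 1/2)
4. A is the centroid of triangle XDE ⇒ A = (5/9, 5/18)
2·[RAX] = 1/12, 2·[LRD] = -1
[RAX]:[LRD] = 1/12:-1 = -1/12

[RAX]:[LRD] = -1/12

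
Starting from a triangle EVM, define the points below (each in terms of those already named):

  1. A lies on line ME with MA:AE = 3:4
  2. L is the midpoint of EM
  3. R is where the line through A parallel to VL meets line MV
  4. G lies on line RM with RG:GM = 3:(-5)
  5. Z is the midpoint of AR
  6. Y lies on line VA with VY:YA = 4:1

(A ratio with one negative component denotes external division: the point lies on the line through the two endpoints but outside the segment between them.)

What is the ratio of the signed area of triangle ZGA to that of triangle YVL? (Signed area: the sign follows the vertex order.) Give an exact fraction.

Work in coordinates with E = (0, 0), V = (1, 0), M = (0, 1).
1. A lies on line ME with MA:AE = 3:4 ⇒ A = (0, 4/7)
2. L is the midpoint of EM ⇒ L = (0, 1/2)
3. R is where the line through A parallel to VL meets line MV ⇒ R = (6/7, 1/7)
4. G lies on line RM with RG:GM = 3:(-5) ⇒ G = (15/7, -8/7)
5. Z is the midpoint of AR ⇒ Z = (3/7, 5/14)
6. Y lies on line VA with VY:YA = 4:1 ⇒ Y = (1/5, 16/35)
2·[ZGA] = -27/98, 2·[YVL] = -2/35
[ZGA]:[YVL] = -27/98:-2/35 = 135/28

[ZGA]:[YVL] = 135/28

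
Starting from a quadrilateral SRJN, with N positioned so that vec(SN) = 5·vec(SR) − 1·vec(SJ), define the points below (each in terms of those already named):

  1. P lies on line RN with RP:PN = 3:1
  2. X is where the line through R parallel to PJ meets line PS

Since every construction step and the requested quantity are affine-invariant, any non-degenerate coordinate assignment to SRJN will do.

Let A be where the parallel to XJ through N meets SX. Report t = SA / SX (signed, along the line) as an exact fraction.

Choose coordinates S = (0, 0), R = (1, 0), J = (0, 1), N = (5, -1).
1. P lies on line RN with RP:PN = 3:1 ⇒ P = (4, -3/4)
2. X is where the line through R parallel to PJ meets line PS ⇒ X = (7/4, -21/64)
through N parallel to XJ: direction (-7/4, 85/64); meets SX at A = (313/64, -939/1024)
A = S + t·(X−S) with t = 313/112

t = 313/112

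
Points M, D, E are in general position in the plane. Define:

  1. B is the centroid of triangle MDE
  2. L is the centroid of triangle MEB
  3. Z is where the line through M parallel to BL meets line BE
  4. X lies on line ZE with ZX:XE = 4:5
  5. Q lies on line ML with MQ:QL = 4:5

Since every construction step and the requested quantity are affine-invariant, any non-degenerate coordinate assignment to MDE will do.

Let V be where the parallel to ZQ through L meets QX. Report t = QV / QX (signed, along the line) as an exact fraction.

t = 135/152

Assign M = (0, 0), D = (1, 0), E = (0, 1) — the answer is frame-independent, so this choice is without loss of generality.
1. B is the centroid of triangle MDE ⇒ B = (1/3, 1/3)
2. L is the centroid of triangle MEB ⇒ L = (1/9, 4/9)
3. Z is where the line through M parallel to BL meets line BE ⇒ Z = (2/3, -1/3)
4. X lies on line ZE with ZX:XE = 4:5 ⇒ X = (10/27, 7/27)
5. Q lies on line ML with MQ:QL = 4:5 ⇒ Q = (4/81, 16/81)
through L parallel to ZQ: direction (-50/81, 43/81); meets QX at V = (2059/6156, 3107/12312)
V = Q + t·(X−Q) with t = 135/152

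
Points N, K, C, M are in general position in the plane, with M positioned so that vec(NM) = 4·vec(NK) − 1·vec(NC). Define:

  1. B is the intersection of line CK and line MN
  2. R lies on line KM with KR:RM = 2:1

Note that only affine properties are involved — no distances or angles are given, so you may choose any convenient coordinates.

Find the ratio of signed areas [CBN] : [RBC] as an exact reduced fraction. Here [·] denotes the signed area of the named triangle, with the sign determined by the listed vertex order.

Set N = (0, 0), K = (1, 0), C = (0, 1), M = (4, -1); any affine frame gives the same invariant.
1. B is the intersection of line CK and line MN ⇒ B = (4/3, -1/3)
2. R lies on line KM with KR:RM = 2:1 ⇒ R = (3, -2/3)
2·[CBN] = -4/3, 2·[RBC] = -16/9
[CBN]:[RBC] = -4/3:-16/9 = 3/4

[CBN]:[RBC] = 3/4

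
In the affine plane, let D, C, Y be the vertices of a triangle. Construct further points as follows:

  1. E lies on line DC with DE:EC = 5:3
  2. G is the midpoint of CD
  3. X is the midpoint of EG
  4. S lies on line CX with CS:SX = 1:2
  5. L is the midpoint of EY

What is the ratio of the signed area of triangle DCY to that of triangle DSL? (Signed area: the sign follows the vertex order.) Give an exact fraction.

[DCY]:[DSL] = 96/41

Assign D = (0, 0), C = (1, 0), Y = (0, 1) — the answer is frame-independent, so this choice is without loss of generality.
1. E lies on line DC with DE:EC = 5:3 ⇒ E = (5/8, 0)
2. G is the midpoint of CD ⇒ G = (1/2, 0)
3. X is the midpoint of EG ⇒ X = (9/16, 0)
4. S lies on line CX with CS:SX = 1:2 ⇒ S = (41/48, 0)
5. L is the midpoint of EY ⇒ L = (5/16, 1/2)
2·[DCY] = 1, 2·[DSL] = 41/96
[DCY]:[DSL] = 1:41/96 = 96/41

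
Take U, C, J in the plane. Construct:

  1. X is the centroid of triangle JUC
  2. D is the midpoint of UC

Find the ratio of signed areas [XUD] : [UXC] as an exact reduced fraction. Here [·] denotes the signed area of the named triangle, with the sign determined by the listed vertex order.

[XUD]:[UXC] = -1/2

Work in coordinates with U = (0, 0), C = (1, 0), J = (0, 1).
1. X is the centroid of triangle JUC ⇒ X = (1/3, 1/3)
2. D is the midpoint of UC ⇒ D = (1/2, 0)
2·[XUD] = 1/6, 2·[UXC] = -1/3
[XUD]:[UXC] = 1/6:-1/3 = -1/2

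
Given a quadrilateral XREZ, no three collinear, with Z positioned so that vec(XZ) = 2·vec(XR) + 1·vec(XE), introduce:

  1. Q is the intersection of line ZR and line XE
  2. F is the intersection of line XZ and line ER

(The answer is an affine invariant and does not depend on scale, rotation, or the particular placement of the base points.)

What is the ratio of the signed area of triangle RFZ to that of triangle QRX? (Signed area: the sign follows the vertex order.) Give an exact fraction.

Choose coordinates X = (0, 0), R = (1, 0), E = (0, 1), Z = (2, 1).
1. Q is the intersection of line ZR and line XE ⇒ Q = (0, -1)
2. F is the intersection of line XZ and line ER ⇒ F = (2/3, 1/3)
2·[RFZ] = -2/3, 2·[QRX] = 1
[RFZ]:[QRX] = -2/3:1 = -2/3

[RFZ]:[QRX] = -2/3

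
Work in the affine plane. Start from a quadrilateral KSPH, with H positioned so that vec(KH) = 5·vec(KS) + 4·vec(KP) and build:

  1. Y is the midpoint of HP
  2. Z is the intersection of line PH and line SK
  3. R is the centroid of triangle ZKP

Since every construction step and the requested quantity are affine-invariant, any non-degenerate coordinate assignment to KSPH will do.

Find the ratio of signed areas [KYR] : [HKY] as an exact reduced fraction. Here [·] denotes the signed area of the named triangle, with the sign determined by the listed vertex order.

Assign K = (0, 0), S = (1, 0), P = (0, 1), H = (5, 4) — the answer is frame-independent, so this choice is without loss of generality.
1. Y is the midpoint of HP ⇒ Y = (5/2, 5/2)
2. Z is the intersection of line PH and line SK ⇒ Z = (-5/3, 0)
3. R is the centroid of triangle ZKP ⇒ R = (-5/9, 1/3)
2·[KYR] = 20/9, 2·[HKY] = -5/2
[KYR]:[HKY] = 20/9:-5/2 = -8/9

[KYR]:[HKY] = -8/9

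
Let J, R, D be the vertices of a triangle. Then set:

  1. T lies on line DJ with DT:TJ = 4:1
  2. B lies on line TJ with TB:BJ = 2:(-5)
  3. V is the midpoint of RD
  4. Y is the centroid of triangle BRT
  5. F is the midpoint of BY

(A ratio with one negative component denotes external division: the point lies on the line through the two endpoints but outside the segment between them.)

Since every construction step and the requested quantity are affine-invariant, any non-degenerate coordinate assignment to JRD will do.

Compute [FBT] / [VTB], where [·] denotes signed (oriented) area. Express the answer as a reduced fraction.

Assign J = (0, 0), R = (1, 0), D = (0, 1) — the answer is frame-independent, so this choice is without loss of generality.
1. T lies on line DJ with DT:TJ = 4:1 ⇒ T = (0, 1/5)
2. B lies on line TJ with TB:BJ = 2:(-5) ⇒ B = (0, 1/3)
3. V is the midpoint of RD ⇒ V = (1/2, 1/2)
4. Y is the centroid of triangle BRT ⇒ Y = (1/3, 8/45)
5. F is the midpoint of BY ⇒ F = (1/6, 23/90)
2·[FBT] = 1/45, 2·[VTB] = -1/15
[FBT]:[VTB] = 1/45:-1/15 = -1/3

[FBT]:[VTB] = -1/3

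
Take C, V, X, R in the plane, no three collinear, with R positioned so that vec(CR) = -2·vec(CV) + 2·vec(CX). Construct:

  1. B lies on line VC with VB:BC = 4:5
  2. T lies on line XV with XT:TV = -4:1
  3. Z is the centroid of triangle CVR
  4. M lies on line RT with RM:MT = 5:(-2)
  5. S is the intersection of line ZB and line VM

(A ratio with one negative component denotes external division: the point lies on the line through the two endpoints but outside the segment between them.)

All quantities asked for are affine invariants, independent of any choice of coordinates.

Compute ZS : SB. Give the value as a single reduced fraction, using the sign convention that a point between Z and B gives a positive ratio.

ZS:SB = -33/34

Assign C = (0, 0), V = (1, 0), X = (0, 1), R = (-2, 2) — the answer is frame-independent, so this choice is without loss of generality.
1. B lies on line VC with VB:BC = 4:5 ⇒ B = (5/9, 0)
2. T lies on line XV with XT:TV = -4:1 ⇒ T = (4/3, -1/3)
3. Z is the centroid of triangle CVR ⇒ Z = (-1/3, 2/3)
4. M lies on line RT with RM:MT = 5:(-2) ⇒ M = (32/9, -17/9)
5. S is the intersection of line ZB and line VM ⇒ S = (-89/3, 68/3)
S = Z + t·(B−Z) with t = -33, so ZS:SB = t:(1−t) = -33:34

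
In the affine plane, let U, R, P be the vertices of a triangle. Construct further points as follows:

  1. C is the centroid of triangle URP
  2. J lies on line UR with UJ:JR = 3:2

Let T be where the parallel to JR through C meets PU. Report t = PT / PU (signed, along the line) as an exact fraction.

Work in coordinates with U = (0, 0), R = (1, 0), P = (0, 1).
1. C is the centroid of triangle URP ⇒ C = (1/3, 1/3)
2. J lies on line UR with UJ:JR = 3:2 ⇒ J = (3/5, 0)
through C parallel to JR: direction (2/5, 0); meets PU at T = (0, 1/3)
T = P + t·(U−P) with t = 2/3

t = 2/3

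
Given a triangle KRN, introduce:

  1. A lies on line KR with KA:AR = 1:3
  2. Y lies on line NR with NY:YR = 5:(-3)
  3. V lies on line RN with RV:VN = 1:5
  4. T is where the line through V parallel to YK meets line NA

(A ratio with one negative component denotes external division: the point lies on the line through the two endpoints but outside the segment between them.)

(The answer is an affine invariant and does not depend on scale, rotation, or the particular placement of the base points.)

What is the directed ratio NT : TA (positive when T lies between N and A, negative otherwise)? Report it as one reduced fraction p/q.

Work in coordinates with K = (0, 0), R = (1, 0), N = (0, 1).
1. A lies on line KR with KA:AR = 1:3 ⇒ A = (1/4, 0)
2. Y lies on line NR with NY:YR = 5:(-3) ⇒ Y = (5/2, -3/2)
3. V lies on line RN with RV:VN = 1:5 ⇒ V = (5/6, 1/6)
4. T is where the line through V parallel to YK meets line NA ⇒ T = (5/51, 31/51)
T = N + t·(A−N) with t = 20/51, so NT:TA = t:(1−t) = 20/51:31/51

NT:TA = 20/31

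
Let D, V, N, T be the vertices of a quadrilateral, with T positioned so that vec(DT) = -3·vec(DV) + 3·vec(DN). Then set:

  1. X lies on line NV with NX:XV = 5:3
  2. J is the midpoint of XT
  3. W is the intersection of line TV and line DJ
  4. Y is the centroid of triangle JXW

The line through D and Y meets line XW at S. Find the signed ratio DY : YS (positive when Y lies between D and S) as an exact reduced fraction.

DY:YS = -49

Set D = (0, 0), V = (1, 0), N = (0, 1), T = (-3, 3); any affine frame gives the same invariant.
1. X lies on line NV with NX:XV = 5:3 ⇒ X = (5/8, 3/8)
2. J is the midpoint of XT ⇒ J = (-19/16, 27/16)
3. W is the intersection of line TV and line DJ ⇒ W = (-19/17, 27/17)
4. Y is the centroid of triangle JXW ⇒ Y = (-457/816, 331/272)
line DY meets XW at S = (-457/833, 993/833)
Y = D + t·(S−D) with t = 49/48, so DY:YS = 49/48:-1/48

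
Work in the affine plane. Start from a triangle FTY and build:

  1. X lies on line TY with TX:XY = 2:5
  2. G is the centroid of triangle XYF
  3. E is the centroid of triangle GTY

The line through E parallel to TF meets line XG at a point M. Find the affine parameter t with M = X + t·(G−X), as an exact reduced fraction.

t = 4/3

Assign F = (0, 0), T = (1, 0), Y = (0, 1) — the answer is frame-independent, so this choice is without loss of generality.
1. X lies on line TY with TX:XY = 2:5 ⇒ X = (5/7, 2/7)
2. G is the centroid of triangle XYF ⇒ G = (5/21, 3/7)
3. E is the centroid of triangle GTY ⇒ E = (26/63, 10/21)
through E parallel to TF: direction (-1, 0); meets XG at M = (5/63, 10/21)
M = X + t·(G−X) with t = 4/3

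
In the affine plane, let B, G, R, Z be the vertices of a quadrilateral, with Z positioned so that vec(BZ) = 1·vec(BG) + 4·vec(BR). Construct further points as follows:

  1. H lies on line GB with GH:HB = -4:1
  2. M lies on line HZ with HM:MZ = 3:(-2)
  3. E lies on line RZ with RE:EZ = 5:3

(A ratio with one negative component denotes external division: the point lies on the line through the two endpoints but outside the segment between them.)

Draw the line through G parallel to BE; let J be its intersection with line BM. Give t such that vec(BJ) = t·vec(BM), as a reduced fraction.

Work in coordinates with B = (0, 0), G = (1, 0), R = (0, 1), Z = (1, 4).
1. H lies on line GB with GH:HB = -4:1 ⇒ H = (-1/3, 0)
2. M lies on line HZ with HM:MZ = 3:(-2) ⇒ M = (11/3, 12)
3. E lies on line RZ with RE:EZ = 5:3 ⇒ E = (5/8, 23/8)
through G parallel to BE: direction (5/8, 23/8); meets BM at J = (253/73, 828/73)
J = B + t·(M−B) with t = 69/73

t = 69/73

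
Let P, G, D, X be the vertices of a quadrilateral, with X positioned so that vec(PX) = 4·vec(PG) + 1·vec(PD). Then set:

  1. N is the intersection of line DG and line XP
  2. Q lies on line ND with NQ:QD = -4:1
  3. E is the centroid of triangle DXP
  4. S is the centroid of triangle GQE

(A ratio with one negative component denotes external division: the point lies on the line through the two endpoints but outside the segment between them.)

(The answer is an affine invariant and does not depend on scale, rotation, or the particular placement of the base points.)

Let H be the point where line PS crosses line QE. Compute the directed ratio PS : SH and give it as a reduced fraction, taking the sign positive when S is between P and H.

PS:SH = 65/19

Work in coordinates with P = (0, 0), G = (1, 0), D = (0, 1), X = (4, 1).
1. N is the intersection of line DG and line XP ⇒ N = (4/5, 1/5)
2. Q lies on line ND with NQ:QD = -4:1 ⇒ Q = (-4/15, 19/15)
3. E is the centroid of triangle DXP ⇒ E = (4/3, 2/3)
4. S is the centroid of triangle GQE ⇒ S = (31/45, 29/45)
line PS meets QE at H = (868/975, 812/975)
S = P + t·(H−P) with t = 65/84, so PS:SH = 65/84:19/84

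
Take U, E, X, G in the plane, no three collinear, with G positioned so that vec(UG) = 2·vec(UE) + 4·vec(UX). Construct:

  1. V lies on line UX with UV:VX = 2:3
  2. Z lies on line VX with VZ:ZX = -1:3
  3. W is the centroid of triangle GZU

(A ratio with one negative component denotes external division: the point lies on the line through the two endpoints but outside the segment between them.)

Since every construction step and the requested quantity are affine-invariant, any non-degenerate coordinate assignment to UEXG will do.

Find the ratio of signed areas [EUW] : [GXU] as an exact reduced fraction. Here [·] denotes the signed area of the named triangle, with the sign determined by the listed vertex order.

[EUW]:[GXU] = -41/60

Assign U = (0, 0), E = (1, 0), X = (0, 1), G = (2, 4) — the answer is frame-independent, so this choice is without loss of generality.
1. V lies on line UX with UV:VX = 2:3 ⇒ V = (0, 2/5)
2. Z lies on line VX with VZ:ZX = -1:3 ⇒ Z = (0, 1/10)
3. W is the centroid of triangle GZU ⇒ W = (2/3, 41/30)
2·[EUW] = -41/30, 2·[GXU] = 2
[EUW]:[GXU] = -41/30:2 = -41/60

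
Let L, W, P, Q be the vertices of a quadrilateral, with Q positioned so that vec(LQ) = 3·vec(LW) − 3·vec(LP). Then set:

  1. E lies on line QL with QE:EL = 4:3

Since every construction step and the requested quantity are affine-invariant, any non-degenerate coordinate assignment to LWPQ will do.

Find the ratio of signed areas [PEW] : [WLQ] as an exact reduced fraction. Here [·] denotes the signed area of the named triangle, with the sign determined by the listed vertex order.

Work in coordinates with L = (0, 0), W = (1, 0), P = (0, 1), Q = (3, -3).
1. E lies on line QL with QE:EL = 4:3 ⇒ E = (9/7, -9/7)
2·[PEW] = 1, 2·[WLQ] = 3
[PEW]:[WLQ] = 1:3 = 1/3

[PEW]:[WLQ] = 1/3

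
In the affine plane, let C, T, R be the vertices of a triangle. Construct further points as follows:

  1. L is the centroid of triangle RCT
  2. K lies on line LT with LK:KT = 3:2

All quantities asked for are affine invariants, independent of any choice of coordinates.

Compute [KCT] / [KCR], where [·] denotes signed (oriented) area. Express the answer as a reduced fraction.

Work in coordinates with C = (0, 0), T = (1, 0), R = (0, 1).
1. L is the centroid of triangle RCT ⇒ L = (1/3, 1/3)
2. K lies on line LT with LK:KT = 3:2 ⇒ K = (11/15, 2/15)
2·[KCT] = 2/15, 2·[KCR] = -11/15
[KCT]:[KCR] = 2/15:-11/15 = -2/11

[KCT]:[KCR] = -2/11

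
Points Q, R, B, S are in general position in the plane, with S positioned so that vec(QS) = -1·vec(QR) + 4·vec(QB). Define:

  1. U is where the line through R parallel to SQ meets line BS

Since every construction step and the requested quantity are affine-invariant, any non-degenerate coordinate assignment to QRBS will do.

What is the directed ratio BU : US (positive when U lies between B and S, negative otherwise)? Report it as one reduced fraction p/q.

Choose coordinates Q = (0, 0), R = (1, 0), B = (0, 1), S = (-1, 4).
1. U is where the line through R parallel to SQ meets line BS ⇒ U = (3, -8)
U = B + t·(S−B) with t = -3, so BU:US = t:(1−t) = -3:4

BU:US = -3/4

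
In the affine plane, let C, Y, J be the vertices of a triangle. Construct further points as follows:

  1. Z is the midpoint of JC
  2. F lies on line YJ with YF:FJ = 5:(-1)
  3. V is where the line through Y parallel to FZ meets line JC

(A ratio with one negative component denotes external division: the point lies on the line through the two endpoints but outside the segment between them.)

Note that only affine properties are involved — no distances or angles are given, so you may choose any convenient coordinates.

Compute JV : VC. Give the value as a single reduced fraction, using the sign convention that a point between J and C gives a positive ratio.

Set C = (0, 0), Y = (1, 0), J = (0, 1); any affine frame gives the same invariant.
1. Z is the midpoint of JC ⇒ Z = (0, 1/2)
2. F lies on line YJ with YF:FJ = 5:(-1) ⇒ F = (-1/4, 5/4)
3. V is where the line through Y parallel to FZ meets line JC ⇒ V = (0, 3)
V = J + t·(C−J) with t = -2, so JV:VC = t:(1−t) = -2:3

JV:VC = -2/3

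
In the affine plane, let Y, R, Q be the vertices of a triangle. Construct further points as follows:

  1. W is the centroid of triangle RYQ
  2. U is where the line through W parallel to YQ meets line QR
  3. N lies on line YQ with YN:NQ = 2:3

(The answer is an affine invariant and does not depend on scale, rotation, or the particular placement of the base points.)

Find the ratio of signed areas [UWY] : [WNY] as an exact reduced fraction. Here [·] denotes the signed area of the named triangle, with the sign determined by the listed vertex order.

[UWY]:[WNY] = -5/6

Work in coordinates with Y = (0, 0), R = (1, 0), Q = (0, 1).
1. W is the centroid of triangle RYQ ⇒ W = (1/3, 1/3)
2. U is where the line through W parallel to YQ meets line QR ⇒ U = (1/3, 2/3)
3. N lies on line YQ with YN:NQ = 2:3 ⇒ N = (0, 2/5)
2·[UWY] = -1/9, 2·[WNY] = 2/15
[UWY]:[WNY] = -1/9:2/15 = -5/6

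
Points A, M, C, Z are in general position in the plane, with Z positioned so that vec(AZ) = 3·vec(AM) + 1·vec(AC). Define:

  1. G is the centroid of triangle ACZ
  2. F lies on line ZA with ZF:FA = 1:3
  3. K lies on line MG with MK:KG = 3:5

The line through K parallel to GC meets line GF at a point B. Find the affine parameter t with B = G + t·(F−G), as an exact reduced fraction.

Choose coordinates A = (0, 0), M = (1, 0), C = (0, 1), Z = (3, 1).
1. G is the centroid of triangle ACZ ⇒ G = (1, 2/3)
2. F lies on line ZA with ZF:FA = 1:3 ⇒ F = (9/4, 3/4)
3. K lies on line MG with MK:KG = 3:5 ⇒ K = (1, 1/4)
through K parallel to GC: direction (-1, 1/3); meets GF at B = (-1/24, 43/72)
B = G + t·(F−G) with t = -5/6

t = -5/6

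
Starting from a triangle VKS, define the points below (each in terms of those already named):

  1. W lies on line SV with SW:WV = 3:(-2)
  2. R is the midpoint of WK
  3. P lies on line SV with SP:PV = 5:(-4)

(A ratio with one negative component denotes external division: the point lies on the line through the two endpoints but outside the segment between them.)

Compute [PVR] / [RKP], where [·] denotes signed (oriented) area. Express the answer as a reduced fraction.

Choose coordinates V = (0, 0), K = (1, 0), S = (0, 1).
1. W lies on line SV with SW:WV = 3:(-2) ⇒ W = (0, -2)
2. R is the midpoint of WK ⇒ R = (1/2, -1)
3. P lies on line SV with SP:PV = 5:(-4) ⇒ P = (0, -4)
2·[PVR] = -2, 2·[RKP] = -1
[PVR]:[RKP] = -2:-1 = 2

[PVR]:[RKP] = 2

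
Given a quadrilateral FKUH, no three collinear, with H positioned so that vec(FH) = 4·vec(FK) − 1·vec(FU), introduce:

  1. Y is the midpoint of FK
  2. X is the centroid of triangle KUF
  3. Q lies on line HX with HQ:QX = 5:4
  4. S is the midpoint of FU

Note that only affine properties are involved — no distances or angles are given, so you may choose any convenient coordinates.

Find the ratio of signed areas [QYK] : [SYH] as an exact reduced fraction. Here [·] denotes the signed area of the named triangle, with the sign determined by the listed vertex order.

Set F = (0, 0), K = (1, 0), U = (0, 1), H = (4, -1); any affine frame gives the same invariant.
1. Y is the midpoint of FK ⇒ Y = (1/2, 0)
2. X is the centroid of triangle KUF ⇒ X = (1/3, 1/3)
3. Q lies on line HX with HQ:QX = 5:4 ⇒ Q = (53/27, -7/27)
4. S is the midpoint of FU ⇒ S = (0, 1/2)
2·[QYK] = -7/54, 2·[SYH] = 5/4
[QYK]:[SYH] = -7/54:5/4 = -14/135

[QYK]:[SYH] = -14/135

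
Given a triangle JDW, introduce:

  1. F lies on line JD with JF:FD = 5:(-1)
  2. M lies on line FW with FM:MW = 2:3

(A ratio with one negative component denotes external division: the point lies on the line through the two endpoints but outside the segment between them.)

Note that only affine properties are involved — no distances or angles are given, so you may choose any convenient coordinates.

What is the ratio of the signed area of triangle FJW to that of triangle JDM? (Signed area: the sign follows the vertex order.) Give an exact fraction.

Choose coordinates J = (0, 0), D = (1, 0), W = (0, 1).
1. F lies on line JD with JF:FD = 5:(-1) ⇒ F = (5/4, 0)
2. M lies on line FW with FM:MW = 2:3 ⇒ M = (3/4, 2/5)
2·[FJW] = -5/4, 2·[JDM] = 2/5
[FJW]:[JDM] = -5/4:2/5 = -25/8

[FJW]:[JDM] = -25/8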